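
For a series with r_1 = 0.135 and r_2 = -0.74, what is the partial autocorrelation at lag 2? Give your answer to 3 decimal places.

-0.772

φ_{22} = (r_2 − r_1²) / (1 − r_1²)
r_1² = (0.135)² = 0.018225
Numerator = -0.74 − 0.0182 = -0.7582; denominator = 1 − 0.0182 = 0.9818
φ_{22} = -0.7582 / 0.9818 = -0.772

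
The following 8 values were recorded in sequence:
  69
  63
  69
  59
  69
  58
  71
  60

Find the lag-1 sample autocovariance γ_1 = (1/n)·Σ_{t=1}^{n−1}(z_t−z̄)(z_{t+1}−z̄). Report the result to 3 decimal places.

Mean z̄ = (69 + 63 + 69 + 59 + 69 + 58 + 71 + 60)/8 = 64.7500
Deviations: 4.2500, -1.7500, 4.2500, -5.7500, 4.2500, -6.7500, 6.2500, -4.7500
Σ_{t=1}^{7}(z_t−z̄)(z_{t+1}−z̄) = -164.3125
γ_1 = -164.3125 / 8 = -20.539

-20.539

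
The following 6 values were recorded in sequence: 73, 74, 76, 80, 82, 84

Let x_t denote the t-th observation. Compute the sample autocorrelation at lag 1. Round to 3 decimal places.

Mean x̄ = (73 + 74 + 76 + 80 + 82 + 84)/6 = 78.1667
Deviations from mean: -5.1667, -4.1667, -2.1667, 1.8333, 3.8333, 5.8333
Σ(x_t−x̄)(x_{t+1}−x̄) = (21.5278) + (9.0278) + (-3.9722) + (7.0278) + (22.3611) = 55.9722
Denominator Σ(x_t−x̄)² = 100.8333
r_1 = 55.9722 / 100.8333 = 0.555

0.555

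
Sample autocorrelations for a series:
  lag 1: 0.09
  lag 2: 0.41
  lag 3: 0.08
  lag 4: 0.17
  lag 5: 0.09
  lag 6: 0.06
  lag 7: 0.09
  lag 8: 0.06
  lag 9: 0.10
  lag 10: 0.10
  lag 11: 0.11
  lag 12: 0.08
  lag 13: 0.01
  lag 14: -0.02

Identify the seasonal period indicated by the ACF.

2

The largest autocorrelation is r_2 = 0.41, with a weaker echo at lag 4 (0.17); the remaining lags stay at or below 0.11.
The dominant spike at lag 2 indicates a seasonal period of 2.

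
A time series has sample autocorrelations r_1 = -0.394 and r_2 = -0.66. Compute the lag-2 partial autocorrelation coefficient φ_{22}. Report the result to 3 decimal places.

φ_{22} = (r_2 − r_1²) / (1 − r_1²)
r_1² = (-0.394)² = 0.155236
Numerator = -0.66 − 0.1552 = -0.8152; denominator = 1 − 0.1552 = 0.8448
φ_{22} = -0.8152 / 0.8448 = -0.965

-0.965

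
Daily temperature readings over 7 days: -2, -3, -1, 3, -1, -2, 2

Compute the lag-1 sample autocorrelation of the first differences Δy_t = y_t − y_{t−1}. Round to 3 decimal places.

First differences Δy: -1, 2, 4, -4, -1, 4
Mean of differences = 0.6667
Numerator Σ(Δy_t−Δȳ)(Δy_{t+1}−Δȳ) = -11.1111
Denominator Σ(Δy_t−Δȳ)² = 51.3333
r_1(Δy) = -11.1111 / 51.3333 = -0.216

-0.216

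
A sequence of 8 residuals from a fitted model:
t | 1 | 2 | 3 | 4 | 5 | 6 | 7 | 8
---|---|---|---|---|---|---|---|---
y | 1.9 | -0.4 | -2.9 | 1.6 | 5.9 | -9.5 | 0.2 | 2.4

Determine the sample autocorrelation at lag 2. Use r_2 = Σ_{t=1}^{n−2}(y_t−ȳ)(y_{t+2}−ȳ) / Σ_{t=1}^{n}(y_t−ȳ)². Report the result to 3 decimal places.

Mean ȳ = (1.9 − 0.4 − 2.9 + 1.6 + 5.9 − 9.5 + 0.2 + 2.4)/8 = -0.1000
Deviations from mean: 2.0000, -0.3000, -2.8000, 1.7000, 6.0000, -9.4000, 0.3000, 2.5000
Numerator Σ_{t=1}^{6}(y_t−ȳ)(y_{t+2}−ȳ) = -60.5900
Denominator Σ(y_t−ȳ)² = 145.5200
r_2 = -60.5900 / 145.5200 = -0.416

-0.416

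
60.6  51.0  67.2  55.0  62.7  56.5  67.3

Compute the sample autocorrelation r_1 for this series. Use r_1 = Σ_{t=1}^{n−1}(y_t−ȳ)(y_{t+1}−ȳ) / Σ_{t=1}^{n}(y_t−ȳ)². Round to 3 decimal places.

Mean ȳ = (60.6 + 51.0 + 67.2 + 55.0 + 62.7 + 56.5 + 67.3)/7 = 60.0429
Deviations from mean: 0.5571, -9.0429, 7.1571, -5.0429, 2.6571, -3.5429, 7.2571
Σ(y_t−ȳ)(y_{t+1}−ȳ) = (-5.0382) + (-64.7210) + (-36.0924) + (-13.3996) + (-9.4139) + (-25.7110) = -154.3761
Denominator Σ(y_t−ȳ)² = 231.0171
r_1 = -154.3761 / 231.0171 = -0.668

-0.668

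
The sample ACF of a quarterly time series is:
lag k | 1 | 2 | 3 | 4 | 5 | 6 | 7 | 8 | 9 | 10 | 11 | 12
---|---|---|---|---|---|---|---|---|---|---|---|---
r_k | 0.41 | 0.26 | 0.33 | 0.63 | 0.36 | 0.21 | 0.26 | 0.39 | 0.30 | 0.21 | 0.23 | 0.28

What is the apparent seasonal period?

The largest autocorrelation is r_4 = 0.63; the remaining lags stay at or below 0.41. The elevated value at lag 1 (0.41), dropping to 0.26 at lag 2, reflects decaying short-term dependence rather than seasonality.
The dominant spike at lag 4 indicates a seasonal period of 4.

4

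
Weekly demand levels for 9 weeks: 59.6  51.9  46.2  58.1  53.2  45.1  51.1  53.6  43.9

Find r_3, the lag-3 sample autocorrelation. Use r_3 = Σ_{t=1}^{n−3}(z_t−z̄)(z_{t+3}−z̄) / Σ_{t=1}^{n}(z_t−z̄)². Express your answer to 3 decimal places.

0.566

Mean z̄ = (59.6 + 51.9 + 46.2 + 58.1 + 53.2 + 45.1 + 51.1 + 53.6 + 43.9)/9 = 51.4111
Numerator Σ_{t=1}^{6}(z_t−z̄)(z_{t+3}−z̄) = 137.7752
Denominator Σ(z_t−z̄)² = 243.5289
r_3 = 137.7752 / 243.5289 = 0.566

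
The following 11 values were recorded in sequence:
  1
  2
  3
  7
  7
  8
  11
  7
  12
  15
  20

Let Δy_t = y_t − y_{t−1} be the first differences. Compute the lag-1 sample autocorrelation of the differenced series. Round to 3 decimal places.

-0.333

First differences Δy: 1, 1, 4, 0, 1, 3, -4, 5, 3, 5
Mean of differences = 1.9000
Numerator Σ(Δy_t−Δȳ)(Δy_{t+1}−Δȳ) = -22.3100
Denominator Σ(Δy_t−Δȳ)² = 66.9000
r_1(Δy) = -22.3100 / 66.9000 = -0.333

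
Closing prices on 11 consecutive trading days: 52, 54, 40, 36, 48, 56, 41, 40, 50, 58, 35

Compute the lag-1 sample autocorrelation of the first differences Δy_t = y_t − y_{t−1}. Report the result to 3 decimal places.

First differences Δy: 2, -14, -4, 12, 8, -15, -1, 10, 8, -23
Mean of differences = -1.7000
Numerator Σ(Δy_t−Δȳ)(Δy_{t+1}−Δȳ) = -139.0900
Denominator Σ(Δy_t−Δȳ)² = 1314.1000
r_1(Δy) = -139.0900 / 1314.1000 = -0.106

-0.106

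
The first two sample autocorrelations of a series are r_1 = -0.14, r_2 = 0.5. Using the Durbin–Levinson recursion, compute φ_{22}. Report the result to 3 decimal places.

0.490

φ_{22} = (r_2 − r_1²) / (1 − r_1²)
r_1² = (-0.14)² = 0.0196
Numerator = 0.5 − 0.0196 = 0.4804; denominator = 1 − 0.0196 = 0.9804
φ_{22} = 0.4804 / 0.9804 = 0.490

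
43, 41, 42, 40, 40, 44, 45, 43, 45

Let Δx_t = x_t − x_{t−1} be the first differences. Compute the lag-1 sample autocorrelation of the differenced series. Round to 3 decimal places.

-0.196

First differences Δx: -2, 1, -2, 0, 4, 1, -2, 2
Mean of differences = 0.2500
Numerator Σ(Δx_t−Δx̄)(Δx_{t+1}−Δx̄) = -6.5625
Denominator Σ(Δx_t−Δx̄)² = 33.5000
r_1(Δx) = -6.5625 / 33.5000 = -0.196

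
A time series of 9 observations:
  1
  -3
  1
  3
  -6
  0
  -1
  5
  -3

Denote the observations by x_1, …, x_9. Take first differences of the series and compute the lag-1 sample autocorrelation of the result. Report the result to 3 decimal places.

First differences Δx: -4, 4, 2, -9, 6, -1, 6, -8
Mean of differences = -0.5000
Numerator Σ(Δx_t−Δx̄)(Δx_{t+1}−Δx̄) = -136.2500
Denominator Σ(Δx_t−Δx̄)² = 252.0000
r_1(Δx) = -136.2500 / 252.0000 = -0.541

-0.541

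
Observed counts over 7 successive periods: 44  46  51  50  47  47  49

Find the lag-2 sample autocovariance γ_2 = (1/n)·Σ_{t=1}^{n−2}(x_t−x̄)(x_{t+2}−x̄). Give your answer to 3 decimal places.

Mean x̄ = (44 + 46 + 51 + 50 + 47 + 47 + 49)/7 = 47.7143
Deviations: -3.7143, -1.7143, 3.2857, 2.2857, -0.7143, -0.7143, 1.2857
Σ_{t=1}^{5}(x_t−x̄)(x_{t+2}−x̄) = -21.0204
γ_2 = -21.0204 / 7 = -3.003

-3.003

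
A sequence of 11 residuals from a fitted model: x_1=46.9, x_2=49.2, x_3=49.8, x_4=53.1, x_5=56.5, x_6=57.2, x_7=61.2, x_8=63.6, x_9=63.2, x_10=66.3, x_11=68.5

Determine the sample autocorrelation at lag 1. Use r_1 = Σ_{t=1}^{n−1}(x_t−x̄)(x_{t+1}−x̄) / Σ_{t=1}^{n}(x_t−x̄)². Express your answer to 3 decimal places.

Mean x̄ = (46.9 + 49.2 + 49.8 + 53.1 + 56.5 + 57.2 + 61.2 + 63.6 + 63.2 + 66.3 + 68.5)/11 = 57.7727
Numerator Σ_{t=1}^{10}(x_t−x̄)(x_{t+1}−x̄) = 392.8765
Denominator Σ(x_t−x̄)² = 542.0018
r_1 = 392.8765 / 542.0018 = 0.725

0.725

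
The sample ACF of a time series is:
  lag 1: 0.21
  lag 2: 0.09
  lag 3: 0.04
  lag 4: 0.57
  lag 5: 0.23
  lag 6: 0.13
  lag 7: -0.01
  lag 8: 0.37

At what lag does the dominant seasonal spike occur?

4

The largest autocorrelation is r_4 = 0.57, with a weaker echo at lag 8 (0.37); the remaining lags stay at or below 0.23. The elevated value at lag 1 (0.21), dropping to 0.09 at lag 2, reflects decaying short-term dependence rather than seasonality.
The dominant spike at lag 4 indicates a seasonal period of 4.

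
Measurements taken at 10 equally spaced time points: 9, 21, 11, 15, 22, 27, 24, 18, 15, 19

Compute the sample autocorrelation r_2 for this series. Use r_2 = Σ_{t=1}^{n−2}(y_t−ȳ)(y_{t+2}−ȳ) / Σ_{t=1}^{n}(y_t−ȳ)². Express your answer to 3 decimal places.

0.014

Mean ȳ = (9 + 21 + 11 + 15 + 22 + 27 + 24 + 18 + 15 + 19)/10 = 18.1000
Numerator Σ_{t=1}^{8}(y_t−ȳ)(y_{t+2}−ȳ) = 4.0800
Denominator Σ(y_t−ȳ)² = 290.9000
r_2 = 4.0800 / 290.9000 = 0.014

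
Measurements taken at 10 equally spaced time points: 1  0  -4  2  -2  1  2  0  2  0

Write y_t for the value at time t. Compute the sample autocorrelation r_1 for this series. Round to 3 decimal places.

-0.364

Mean ȳ = (1 + 0 − 4 + 2 − 2 + 1 + 2 + 0 + 2 + 0)/10 = 0.2000
Numerator Σ_{t=1}^{9}(y_t−ȳ)(y_{t+1}−ȳ) = -12.2400
Denominator Σ(y_t−ȳ)² = 33.6000
r_1 = -12.2400 / 33.6000 = -0.364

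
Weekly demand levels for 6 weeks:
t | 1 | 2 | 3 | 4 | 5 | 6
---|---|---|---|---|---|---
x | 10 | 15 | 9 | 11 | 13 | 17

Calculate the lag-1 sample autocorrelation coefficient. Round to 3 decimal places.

-0.174

Mean x̄ = (10 + 15 + 9 + 11 + 13 + 17)/6 = 12.5000
Numerator Σ_{t=1}^{5}(x_t−x̄)(x_{t+1}−x̄) = -8.2500
Denominator Σ(x_t−x̄)² = 47.5000
r_1 = -8.2500 / 47.5000 = -0.174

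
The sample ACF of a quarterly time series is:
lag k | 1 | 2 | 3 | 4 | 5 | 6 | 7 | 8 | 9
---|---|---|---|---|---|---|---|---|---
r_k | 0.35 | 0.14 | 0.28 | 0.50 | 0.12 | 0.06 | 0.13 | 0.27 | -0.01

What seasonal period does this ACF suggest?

The largest autocorrelation is r_4 = 0.50; the remaining lags stay at or below 0.35. The elevated value at lag 1 (0.35), dropping to 0.14 at lag 2, reflects decaying short-term dependence rather than seasonality.
The dominant spike at lag 4 indicates a seasonal period of 4.

4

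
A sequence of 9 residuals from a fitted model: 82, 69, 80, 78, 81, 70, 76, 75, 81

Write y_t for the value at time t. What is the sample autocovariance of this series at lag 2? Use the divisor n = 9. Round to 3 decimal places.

Mean ȳ = (82 + 69 + 80 + 78 + 81 + 70 + 76 + 75 + 81)/9 = 76.8889
Σ_{t=1}^{7}(y_t−ȳ)(y_{t+2}−ȳ) = 17.9753
γ_2 = 17.9753 / 9 = 1.997

1.997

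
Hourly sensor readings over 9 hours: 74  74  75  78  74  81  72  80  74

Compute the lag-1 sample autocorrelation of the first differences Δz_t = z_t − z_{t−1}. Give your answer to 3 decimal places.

First differences Δz: 0, 1, 3, -4, 7, -9, 8, -6
Mean of differences = 0.0000
Numerator Σ(Δz_t−Δz̄)(Δz_{t+1}−Δz̄) = -220.0000
Denominator Σ(Δz_t−Δz̄)² = 256.0000
r_1(Δz) = -220.0000 / 256.0000 = -0.859

-0.859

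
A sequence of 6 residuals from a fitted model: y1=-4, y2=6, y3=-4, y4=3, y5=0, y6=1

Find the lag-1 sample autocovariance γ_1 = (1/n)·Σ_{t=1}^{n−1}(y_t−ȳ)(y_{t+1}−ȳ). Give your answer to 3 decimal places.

Mean ȳ = (-4 + 6 − 4 + 3 + 0 + 1)/6 = 0.3333
Σ_{t=1}^{5}(y_t−ȳ)(y_{t+1}−ȳ) = -61.7778
γ_1 = -61.7778 / 6 = -10.296

-10.296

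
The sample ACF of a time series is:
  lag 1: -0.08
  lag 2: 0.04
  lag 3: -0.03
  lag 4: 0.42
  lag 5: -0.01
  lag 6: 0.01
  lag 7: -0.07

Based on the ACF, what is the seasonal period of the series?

4

The largest autocorrelation is r_4 = 0.42; the remaining lags stay at or below 0.04.
The dominant spike at lag 4 indicates a seasonal period of 4.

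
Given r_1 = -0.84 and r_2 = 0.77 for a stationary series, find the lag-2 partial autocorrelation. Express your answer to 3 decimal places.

φ_{22} = (r_2 − r_1²) / (1 − r_1²)
r_1² = (-0.84)² = 0.7056
Numerator = 0.77 − 0.7056 = 0.0644; denominator = 1 − 0.7056 = 0.2944
φ_{22} = 0.0644 / 0.2944 = 0.219

0.219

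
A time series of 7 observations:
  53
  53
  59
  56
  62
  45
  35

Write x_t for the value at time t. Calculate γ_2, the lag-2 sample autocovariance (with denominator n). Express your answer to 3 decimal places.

Mean x̄ = (53 + 53 + 59 + 56 + 62 + 45 + 35)/7 = 51.8571
Σ_{t=1}^{5}(x_t−x̄)(x_{t+2}−x̄) = -114.0408
γ_2 = -114.0408 / 7 = -16.292

-16.292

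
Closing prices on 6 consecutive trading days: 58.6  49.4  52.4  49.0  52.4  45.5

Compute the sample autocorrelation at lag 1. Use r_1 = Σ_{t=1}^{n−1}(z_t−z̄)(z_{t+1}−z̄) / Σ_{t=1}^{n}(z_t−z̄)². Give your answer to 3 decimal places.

-0.281

Mean z̄ = (58.6 + 49.4 + 52.4 + 49.0 + 52.4 + 45.5)/6 = 51.2167
Deviations from mean: 7.3833, -1.8167, 1.1833, -2.2167, 1.1833, -5.7167
Σ(z_t−z̄)(z_{t+1}−z̄) = (-13.4131) + (-2.1497) + (-2.6231) + (-2.6231) + (-6.7647) = -27.5736
Denominator Σ(z_t−z̄)² = 98.2083
r_1 = -27.5736 / 98.2083 = -0.281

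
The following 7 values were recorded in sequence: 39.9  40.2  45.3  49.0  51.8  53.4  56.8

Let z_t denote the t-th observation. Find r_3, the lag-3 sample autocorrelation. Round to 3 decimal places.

-0.170

Mean z̄ = (39.9 + 40.2 + 45.3 + 49.0 + 51.8 + 53.4 + 56.8)/7 = 48.0571
Deviations from mean: -8.1571, -7.8571, -2.7571, 0.9429, 3.7429, 5.3429, 8.7429
Numerator Σ_{t=1}^{4}(z_t−z̄)(z_{t+3}−z̄) = -43.5869
Denominator Σ(z_t−z̄)² = 255.7571
r_3 = -43.5869 / 255.7571 = -0.170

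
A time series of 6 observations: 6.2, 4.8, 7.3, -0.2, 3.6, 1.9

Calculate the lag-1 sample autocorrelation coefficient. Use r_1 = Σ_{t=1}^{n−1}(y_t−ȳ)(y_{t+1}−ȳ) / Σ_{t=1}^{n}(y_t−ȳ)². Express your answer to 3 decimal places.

Mean ȳ = (6.2 + 4.8 + 7.3 − 0.2 + 3.6 + 1.9)/6 = 3.9333
Deviations from mean: 2.2667, 0.8667, 3.3667, -4.1333, -0.3333, -2.0333
Σ(y_t−ȳ)(y_{t+1}−ȳ) = (1.9644) + (2.9178) + (-13.9156) + (1.3778) + (0.6778) = -6.9778
Denominator Σ(y_t−ȳ)² = 38.5533
r_1 = -6.9778 / 38.5533 = -0.181

-0.181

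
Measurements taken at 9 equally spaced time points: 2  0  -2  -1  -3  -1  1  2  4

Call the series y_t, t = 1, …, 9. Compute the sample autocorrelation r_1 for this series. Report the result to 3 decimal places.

0.451

Mean ȳ = (2 + 0 − 2 − 1 − 3 − 1 + 1 + 2 + 4)/9 = 0.2222
Numerator Σ_{t=1}^{8}(y_t−ȳ)(y_{t+1}−ȳ) = 17.8395
Denominator Σ(y_t−ȳ)² = 39.5556
r_1 = 17.8395 / 39.5556 = 0.451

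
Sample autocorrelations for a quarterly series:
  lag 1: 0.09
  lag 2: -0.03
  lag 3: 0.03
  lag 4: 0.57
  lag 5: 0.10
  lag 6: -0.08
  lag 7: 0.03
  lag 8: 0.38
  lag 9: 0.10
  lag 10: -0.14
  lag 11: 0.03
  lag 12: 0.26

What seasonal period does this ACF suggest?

The largest autocorrelation is r_4 = 0.57, with weaker echoes at lags 8 (0.38) and 12 (0.26); the remaining lags stay at or below 0.10.
The dominant spike at lag 4 indicates a seasonal period of 4.

4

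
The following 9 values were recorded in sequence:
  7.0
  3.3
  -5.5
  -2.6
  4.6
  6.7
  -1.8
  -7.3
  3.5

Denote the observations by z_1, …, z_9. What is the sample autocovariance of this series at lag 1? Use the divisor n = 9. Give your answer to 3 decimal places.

1.684

Mean z̄ = (7.0 + 3.3 − 5.5 − 2.6 + 4.6 + 6.7 − 1.8 − 7.3 + 3.5)/9 = 0.8778
Σ_{t=1}^{8}(z_t−z̄)(z_{t+1}−z̄) = 15.1517
γ_1 = 15.1517 / 9 = 1.684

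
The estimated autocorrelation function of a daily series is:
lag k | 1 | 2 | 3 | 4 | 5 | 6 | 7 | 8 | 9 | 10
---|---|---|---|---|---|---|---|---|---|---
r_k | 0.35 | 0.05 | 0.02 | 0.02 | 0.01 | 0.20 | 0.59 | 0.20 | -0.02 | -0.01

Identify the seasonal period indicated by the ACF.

The largest autocorrelation is r_7 = 0.59; the remaining lags stay at or below 0.35. The elevated value at lag 1 (0.35), dropping to 0.05 at lag 2, reflects decaying short-term dependence rather than seasonality.
The dominant spike at lag 7 indicates a seasonal period of 7.

7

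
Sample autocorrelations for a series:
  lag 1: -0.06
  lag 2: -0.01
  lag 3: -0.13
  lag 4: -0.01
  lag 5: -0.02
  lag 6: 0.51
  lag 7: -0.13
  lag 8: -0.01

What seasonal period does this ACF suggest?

6

The largest autocorrelation is r_6 = 0.51; the remaining lags stay at or below -0.01.
The dominant spike at lag 6 indicates a seasonal period of 6.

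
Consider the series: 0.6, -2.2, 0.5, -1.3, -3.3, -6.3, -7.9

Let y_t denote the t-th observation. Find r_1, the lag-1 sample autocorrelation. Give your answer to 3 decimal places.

0.439

Mean ȳ = (0.6 − 2.2 + 0.5 − 1.3 − 3.3 − 6.3 − 7.9)/7 = -2.8429
Deviations from mean: 3.4429, 0.6429, 3.3429, 1.5429, -0.4571, -3.4571, -5.0571
Σ(y_t−ȳ)(y_{t+1}−ȳ) = (2.2133) + (2.1490) + (5.1576) + (-0.7053) + (1.5804) + (17.4833) = 27.8782
Denominator Σ(y_t−ȳ)² = 63.5571
r_1 = 27.8782 / 63.5571 = 0.439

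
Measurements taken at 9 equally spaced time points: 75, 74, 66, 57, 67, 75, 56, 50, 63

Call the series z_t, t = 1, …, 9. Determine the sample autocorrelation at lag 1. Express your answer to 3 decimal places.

Mean z̄ = (75 + 74 + 66 + 57 + 67 + 75 + 56 + 50 + 63)/9 = 64.7778
Numerator Σ_{t=1}^{8}(z_t−z̄)(z_{t+1}−z̄) = 167.7284
Denominator Σ(z_t−z̄)² = 659.5556
r_1 = 167.7284 / 659.5556 = 0.254

0.254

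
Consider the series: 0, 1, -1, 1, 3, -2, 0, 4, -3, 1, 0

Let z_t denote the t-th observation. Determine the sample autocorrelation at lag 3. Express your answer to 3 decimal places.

Mean z̄ = (0 + 1 − 1 + 1 + 3 − 2 + 0 + 4 − 3 + 1 + 0)/11 = 0.3636
Numerator Σ_{t=1}^{8}(z_t−z̄)(z_{t+3}−z̄) = 20.4215
Denominator Σ(z_t−z̄)² = 40.5455
r_3 = 20.4215 / 40.5455 = 0.504

0.504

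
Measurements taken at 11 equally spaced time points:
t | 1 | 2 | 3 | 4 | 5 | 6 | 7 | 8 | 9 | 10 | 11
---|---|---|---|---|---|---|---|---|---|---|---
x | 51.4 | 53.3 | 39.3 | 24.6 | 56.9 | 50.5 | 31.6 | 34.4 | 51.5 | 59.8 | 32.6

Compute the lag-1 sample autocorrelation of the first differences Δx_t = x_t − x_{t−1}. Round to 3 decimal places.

First differences Δx: 1.9, -14.0, -14.7, 32.3, -6.4, -18.9, 2.8, 17.1, 8.3, -27.2
Mean of differences = -1.8800
Numerator Σ(Δx_t−Δx̄)(Δx_{t+1}−Δx̄) = -461.5544
Denominator Σ(Δx_t−Δx̄)² = 2930.7960
r_1(Δx) = -461.5544 / 2930.7960 = -0.157

-0.157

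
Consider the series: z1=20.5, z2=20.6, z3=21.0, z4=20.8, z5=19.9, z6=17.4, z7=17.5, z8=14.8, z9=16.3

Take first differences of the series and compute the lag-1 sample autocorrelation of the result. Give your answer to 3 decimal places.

First differences Δz: 0.1, 0.4, -0.2, -0.9, -2.5, 0.1, -2.7, 1.5
Mean of differences = -0.5250
Numerator Σ(Δz_t−Δz̄)(Δz_{t+1}−Δz̄) = -5.5006
Denominator Σ(Δz_t−Δz̄)² = 14.6150
r_1(Δz) = -5.5006 / 14.6150 = -0.376

-0.376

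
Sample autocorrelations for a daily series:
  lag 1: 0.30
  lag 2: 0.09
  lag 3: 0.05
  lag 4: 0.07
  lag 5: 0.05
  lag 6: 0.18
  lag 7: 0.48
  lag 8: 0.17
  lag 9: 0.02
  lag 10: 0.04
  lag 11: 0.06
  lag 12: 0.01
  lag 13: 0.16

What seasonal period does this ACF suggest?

7

The largest autocorrelation is r_7 = 0.48; the remaining lags stay at or below 0.30. The elevated value at lag 1 (0.30), dropping to 0.09 at lag 2, reflects decaying short-term dependence rather than seasonality.
The dominant spike at lag 7 indicates a seasonal period of 7.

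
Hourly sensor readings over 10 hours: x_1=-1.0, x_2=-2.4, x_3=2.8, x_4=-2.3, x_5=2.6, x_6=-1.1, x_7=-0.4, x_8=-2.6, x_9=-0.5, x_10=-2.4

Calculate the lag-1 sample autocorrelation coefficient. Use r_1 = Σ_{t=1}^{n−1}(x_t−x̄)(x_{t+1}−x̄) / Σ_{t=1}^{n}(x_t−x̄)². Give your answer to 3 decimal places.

Mean x̄ = (-1.0 − 2.4 + 2.8 − 2.3 + 2.6 − 1.1 − 0.4 − 2.6 − 0.5 − 2.4)/10 = -0.7300
Numerator Σ_{t=1}^{9}(x_t−x̄)(x_{t+1}−x̄) = -18.9999
Denominator Σ(x_t−x̄)² = 35.4610
r_1 = -18.9999 / 35.4610 = -0.536

-0.536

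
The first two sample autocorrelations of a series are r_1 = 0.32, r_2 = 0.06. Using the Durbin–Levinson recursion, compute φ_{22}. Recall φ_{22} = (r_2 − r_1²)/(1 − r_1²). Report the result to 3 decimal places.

-0.047

φ_{22} = (r_2 − r_1²) / (1 − r_1²)
r_1² = (0.32)² = 0.1024
Numerator = 0.06 − 0.1024 = -0.0424; denominator = 1 − 0.1024 = 0.8976
φ_{22} = -0.0424 / 0.8976 = -0.047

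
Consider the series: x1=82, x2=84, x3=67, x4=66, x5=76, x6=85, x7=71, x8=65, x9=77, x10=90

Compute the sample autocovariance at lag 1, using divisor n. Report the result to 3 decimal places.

Mean x̄ = (82 + 84 + 67 + 66 + 76 + 85 + 71 + 65 + 77 + 90)/10 = 76.3000
Σ_{t=1}^{9}(x_t−x̄)(x_{t+1}−x̄) = 84.0100
γ_1 = 84.0100 / 10 = 8.401

8.401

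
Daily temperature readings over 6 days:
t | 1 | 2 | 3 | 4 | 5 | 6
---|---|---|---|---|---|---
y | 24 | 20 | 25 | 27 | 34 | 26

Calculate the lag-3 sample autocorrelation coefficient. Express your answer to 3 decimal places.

-0.472

Mean ȳ = (24 + 20 + 25 + 27 + 34 + 26)/6 = 26.0000
Deviations from mean: -2.0000, -6.0000, -1.0000, 1.0000, 8.0000, 0.0000
Numerator Σ_{t=1}^{3}(y_t−ȳ)(y_{t+3}−ȳ) = -50.0000
Denominator Σ(y_t−ȳ)² = 106.0000
r_3 = -50.0000 / 106.0000 = -0.472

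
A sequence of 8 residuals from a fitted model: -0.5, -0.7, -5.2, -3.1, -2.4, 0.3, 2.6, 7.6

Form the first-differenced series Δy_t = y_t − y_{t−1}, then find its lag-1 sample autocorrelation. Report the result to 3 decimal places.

First differences Δy: -0.2, -4.5, 2.1, 0.7, 2.7, 2.3, 5.0
Mean of differences = 1.1571
Numerator Σ(Δy_t−Δȳ)(Δy_{t+1}−Δȳ) = 7.3624
Denominator Σ(Δy_t−Δȳ)² = 53.3971
r_1(Δy) = 7.3624 / 53.3971 = 0.138

0.138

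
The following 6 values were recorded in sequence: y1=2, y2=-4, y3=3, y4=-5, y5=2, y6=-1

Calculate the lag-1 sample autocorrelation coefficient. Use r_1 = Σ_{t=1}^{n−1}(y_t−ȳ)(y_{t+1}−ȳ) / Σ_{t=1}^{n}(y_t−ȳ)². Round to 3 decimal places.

Mean ȳ = (2 − 4 + 3 − 5 + 2 − 1)/6 = -0.5000
Σ(y_t−ȳ)(y_{t+1}−ȳ) = (-8.7500) + (-12.2500) + (-15.7500) + (-11.2500) + (-1.2500) = -49.2500
Denominator Σ(y_t−ȳ)² = 57.5000
r_1 = -49.2500 / 57.5000 = -0.857

-0.857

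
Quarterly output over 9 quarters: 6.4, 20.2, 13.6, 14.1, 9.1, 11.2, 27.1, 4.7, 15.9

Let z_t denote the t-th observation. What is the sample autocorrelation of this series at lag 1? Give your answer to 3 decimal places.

-0.546

Mean z̄ = (6.4 + 20.2 + 13.6 + 14.1 + 9.1 + 11.2 + 27.1 + 4.7 + 15.9)/9 = 13.5889
Numerator Σ_{t=1}^{8}(z_t−z̄)(z_{t+1}−z̄) = -211.9368
Denominator Σ(z_t−z̄)² = 388.4089
r_1 = -211.9368 / 388.4089 = -0.546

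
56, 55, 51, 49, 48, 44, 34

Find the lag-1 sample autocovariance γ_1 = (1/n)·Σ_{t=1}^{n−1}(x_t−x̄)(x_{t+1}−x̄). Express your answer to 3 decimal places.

Mean x̄ = (56 + 55 + 51 + 49 + 48 + 44 + 34)/7 = 48.1429
Deviations: 7.8571, 6.8571, 2.8571, 0.8571, -0.1429, -4.1429, -14.1429
Σ_{t=1}^{6}(x_t−x̄)(x_{t+1}−x̄) = 134.9796
γ_1 = 134.9796 / 7 = 19.283

19.283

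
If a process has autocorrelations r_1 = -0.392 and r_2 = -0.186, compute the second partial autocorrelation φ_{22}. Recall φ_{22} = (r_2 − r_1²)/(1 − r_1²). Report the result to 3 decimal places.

φ_{22} = (r_2 − r_1²) / (1 − r_1²)
r_1² = (-0.392)² = 0.153664
Numerator = -0.186 − 0.1537 = -0.3397; denominator = 1 − 0.1537 = 0.8463
φ_{22} = -0.3397 / 0.8463 = -0.401

-0.401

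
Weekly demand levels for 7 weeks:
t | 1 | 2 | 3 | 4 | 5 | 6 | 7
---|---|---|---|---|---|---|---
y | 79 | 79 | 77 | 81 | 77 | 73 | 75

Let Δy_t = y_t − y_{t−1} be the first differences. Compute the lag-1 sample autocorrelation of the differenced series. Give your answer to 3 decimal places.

First differences Δy: 0, -2, 4, -4, -4, 2
Mean of differences = -0.6667
Numerator Σ(Δy_t−Δȳ)(Δy_{t+1}−Δȳ) = -20.4444
Denominator Σ(Δy_t−Δȳ)² = 53.3333
r_1(Δy) = -20.4444 / 53.3333 = -0.383

-0.383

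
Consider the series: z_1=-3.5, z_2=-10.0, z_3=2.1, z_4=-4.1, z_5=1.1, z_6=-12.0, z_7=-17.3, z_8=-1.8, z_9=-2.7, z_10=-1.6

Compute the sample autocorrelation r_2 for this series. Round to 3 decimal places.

-0.209

Mean z̄ = (-3.5 − 10.0 + 2.1 − 4.1 + 1.1 − 12.0 − 17.3 − 1.8 − 2.7 − 1.6)/10 = -4.9800
Numerator Σ_{t=1}^{8}(z_t−z̄)(z_{t+2}−z̄) = -71.6408
Denominator Σ(z_t−z̄)² = 343.0560
r_2 = -71.6408 / 343.0560 = -0.209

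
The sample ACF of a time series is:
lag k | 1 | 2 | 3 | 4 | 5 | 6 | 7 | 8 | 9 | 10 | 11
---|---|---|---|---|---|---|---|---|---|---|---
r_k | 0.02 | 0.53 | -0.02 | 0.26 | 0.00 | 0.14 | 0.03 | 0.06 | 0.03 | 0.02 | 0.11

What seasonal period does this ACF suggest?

2

The largest autocorrelation is r_2 = 0.53, with a weaker echo at lag 4 (0.26); the remaining lags stay at or below 0.14.
The dominant spike at lag 2 indicates a seasonal period of 2.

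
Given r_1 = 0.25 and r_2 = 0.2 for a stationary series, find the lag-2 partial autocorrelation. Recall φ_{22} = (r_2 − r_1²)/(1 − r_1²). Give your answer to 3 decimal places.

φ_{22} = (r_2 − r_1²) / (1 − r_1²)
r_1² = (0.25)² = 0.0625
Numerator = 0.2 − 0.0625 = 0.1375; denominator = 1 − 0.0625 = 0.9375
φ_{22} = 0.1375 / 0.9375 = 0.147

0.147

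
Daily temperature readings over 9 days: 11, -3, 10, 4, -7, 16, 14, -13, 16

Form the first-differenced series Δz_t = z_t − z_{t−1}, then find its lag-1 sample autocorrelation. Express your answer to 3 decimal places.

-0.464

First differences Δz: -14, 13, -6, -11, 23, -2, -27, 29
Mean of differences = 0.6250
Numerator Σ(Δz_t−Δz̄)(Δz_{t+1}−Δz̄) = -1216.1406
Denominator Σ(Δz_t−Δz̄)² = 2621.8750
r_1(Δz) = -1216.1406 / 2621.8750 = -0.464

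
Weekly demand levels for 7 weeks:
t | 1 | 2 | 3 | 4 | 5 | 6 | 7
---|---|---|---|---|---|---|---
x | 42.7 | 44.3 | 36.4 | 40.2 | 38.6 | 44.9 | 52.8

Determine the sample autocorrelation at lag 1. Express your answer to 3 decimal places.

0.177

Mean x̄ = (42.7 + 44.3 + 36.4 + 40.2 + 38.6 + 44.9 + 52.8)/7 = 42.8429
Deviations from mean: -0.1429, 1.4571, -6.4429, -2.6429, -4.2429, 2.0571, 9.9571
Numerator Σ_{t=1}^{6}(x_t−x̄)(x_{t+1}−x̄) = 30.3996
Denominator Σ(x_t−x̄)² = 172.0171
r_1 = 30.3996 / 172.0171 = 0.177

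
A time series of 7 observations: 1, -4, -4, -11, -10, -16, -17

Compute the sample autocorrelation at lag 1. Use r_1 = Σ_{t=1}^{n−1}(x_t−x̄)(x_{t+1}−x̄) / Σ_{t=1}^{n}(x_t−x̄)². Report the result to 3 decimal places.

Mean x̄ = (1 − 4 − 4 − 11 − 10 − 16 − 17)/7 = -8.7143
Deviations from mean: 9.7143, 4.7143, 4.7143, -2.2857, -1.2857, -7.2857, -8.2857
Σ(x_t−x̄)(x_{t+1}−x̄) = (45.7959) + (22.2245) + (-10.7755) + (2.9388) + (9.3673) + (60.3673) = 129.9184
Denominator Σ(x_t−x̄)² = 267.4286
r_1 = 129.9184 / 267.4286 = 0.486

0.486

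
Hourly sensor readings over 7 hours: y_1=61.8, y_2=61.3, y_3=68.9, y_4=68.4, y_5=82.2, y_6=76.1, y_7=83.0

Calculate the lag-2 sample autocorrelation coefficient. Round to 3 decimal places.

Mean ȳ = (61.8 + 61.3 + 68.9 + 68.4 + 82.2 + 76.1 + 83.0)/7 = 71.6714
Deviations from mean: -9.8714, -10.3714, -2.7714, -3.2714, 10.5286, 4.4286, 11.3286
Σ(y_t−ȳ)(y_{t+2}−ȳ) = (27.3580) + (33.9294) + (-29.1792) + (-14.4878) + (119.2737) = 136.8941
Denominator Σ(y_t−ȳ)² = 482.1943
r_2 = 136.8941 / 482.1943 = 0.284

0.284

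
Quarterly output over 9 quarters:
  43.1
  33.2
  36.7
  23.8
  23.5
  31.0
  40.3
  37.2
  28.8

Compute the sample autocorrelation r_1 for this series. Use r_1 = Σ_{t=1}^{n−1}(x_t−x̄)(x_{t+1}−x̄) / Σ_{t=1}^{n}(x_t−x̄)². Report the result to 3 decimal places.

Mean x̄ = (43.1 + 33.2 + 36.7 + 23.8 + 23.5 + 31.0 + 40.3 + 37.2 + 28.8)/9 = 33.0667
Numerator Σ_{t=1}^{8}(x_t−x̄)(x_{t+1}−x̄) = 73.8889
Denominator Σ(x_t−x̄)² = 383.1600
r_1 = 73.8889 / 383.1600 = 0.193

0.193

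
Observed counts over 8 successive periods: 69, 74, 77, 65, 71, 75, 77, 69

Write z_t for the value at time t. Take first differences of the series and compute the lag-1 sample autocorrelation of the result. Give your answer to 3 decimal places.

First differences Δz: 5, 3, -12, 6, 4, 2, -8
Mean of differences = 0.0000
Numerator Σ(Δz_t−Δz̄)(Δz_{t+1}−Δz̄) = -77.0000
Denominator Σ(Δz_t−Δz̄)² = 298.0000
r_1(Δz) = -77.0000 / 298.0000 = -0.258

-0.258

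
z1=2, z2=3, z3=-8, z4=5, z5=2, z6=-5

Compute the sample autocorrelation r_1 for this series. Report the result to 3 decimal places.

-0.441

Mean z̄ = (2 + 3 − 8 + 5 + 2 − 5)/6 = -0.1667
Numerator Σ_{t=1}^{5}(z_t−z̄)(z_{t+1}−z̄) = -57.6944
Denominator Σ(z_t−z̄)² = 130.8333
r_1 = -57.6944 / 130.8333 = -0.441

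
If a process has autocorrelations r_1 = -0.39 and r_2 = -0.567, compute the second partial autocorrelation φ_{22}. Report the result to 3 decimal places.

φ_{22} = (r_2 − r_1²) / (1 − r_1²)
r_1² = (-0.39)² = 0.1521
Numerator = -0.567 − 0.1521 = -0.7191; denominator = 1 − 0.1521 = 0.8479
φ_{22} = -0.7191 / 0.8479 = -0.848

-0.848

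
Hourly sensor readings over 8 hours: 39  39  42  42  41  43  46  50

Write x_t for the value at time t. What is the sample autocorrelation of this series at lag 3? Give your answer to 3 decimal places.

-0.062

Mean x̄ = (39 + 39 + 42 + 42 + 41 + 43 + 46 + 50)/8 = 42.7500
Deviations from mean: -3.7500, -3.7500, -0.7500, -0.7500, -1.7500, 0.2500, 3.2500, 7.2500
Numerator Σ_{t=1}^{5}(x_t−x̄)(x_{t+3}−x̄) = -5.9375
Denominator Σ(x_t−x̄)² = 95.5000
r_3 = -5.9375 / 95.5000 = -0.062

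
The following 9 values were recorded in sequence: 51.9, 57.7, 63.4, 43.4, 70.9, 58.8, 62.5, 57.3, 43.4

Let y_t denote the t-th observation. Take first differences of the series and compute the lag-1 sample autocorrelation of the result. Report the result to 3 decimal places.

First differences Δy: 5.8, 5.7, -20.0, 27.5, -12.1, 3.7, -5.2, -13.9
Mean of differences = -1.0625
Numerator Σ(Δy_t−Δȳ)(Δy_{t+1}−Δȳ) = -956.9739
Denominator Σ(Δy_t−Δȳ)² = 1593.6988
r_1(Δy) = -956.9739 / 1593.6988 = -0.600

-0.600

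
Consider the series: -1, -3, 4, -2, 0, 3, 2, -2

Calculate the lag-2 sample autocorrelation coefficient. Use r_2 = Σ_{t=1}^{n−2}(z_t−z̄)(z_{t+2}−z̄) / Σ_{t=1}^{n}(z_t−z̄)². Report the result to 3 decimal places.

-0.227

Mean z̄ = (-1 − 3 + 4 − 2 + 0 + 3 + 2 − 2)/8 = 0.1250
Deviations from mean: -1.1250, -3.1250, 3.8750, -2.1250, -0.1250, 2.8750, 1.8750, -2.1250
Numerator Σ_{t=1}^{6}(z_t−z̄)(z_{t+2}−z̄) = -10.6563
Denominator Σ(z_t−z̄)² = 46.8750
r_2 = -10.6563 / 46.8750 = -0.227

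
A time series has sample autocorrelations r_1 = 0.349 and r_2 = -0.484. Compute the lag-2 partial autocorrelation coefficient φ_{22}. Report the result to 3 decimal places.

-0.690

φ_{22} = (r_2 − r_1²) / (1 − r_1²)
r_1² = (0.349)² = 0.121801
Numerator = -0.484 − 0.1218 = -0.6058; denominator = 1 − 0.1218 = 0.8782
φ_{22} = -0.6058 / 0.8782 = -0.690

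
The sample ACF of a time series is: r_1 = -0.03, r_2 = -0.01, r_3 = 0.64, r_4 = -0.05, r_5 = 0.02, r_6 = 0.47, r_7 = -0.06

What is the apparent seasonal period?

The largest autocorrelation is r_3 = 0.64, with a weaker echo at lag 6 (0.47); the remaining lags stay at or below 0.02.
The dominant spike at lag 3 indicates a seasonal period of 3.

3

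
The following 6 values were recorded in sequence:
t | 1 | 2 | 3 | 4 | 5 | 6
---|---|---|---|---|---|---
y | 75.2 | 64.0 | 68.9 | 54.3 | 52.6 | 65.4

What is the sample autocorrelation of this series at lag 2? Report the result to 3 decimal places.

Mean ȳ = (75.2 + 64.0 + 68.9 + 54.3 + 52.6 + 65.4)/6 = 63.4000
Deviations from mean: 11.8000, 0.6000, 5.5000, -9.1000, -10.8000, 2.0000
Numerator Σ_{t=1}^{4}(y_t−ȳ)(y_{t+2}−ȳ) = -18.1600
Denominator Σ(y_t−ȳ)² = 373.3000
r_2 = -18.1600 / 373.3000 = -0.049

-0.049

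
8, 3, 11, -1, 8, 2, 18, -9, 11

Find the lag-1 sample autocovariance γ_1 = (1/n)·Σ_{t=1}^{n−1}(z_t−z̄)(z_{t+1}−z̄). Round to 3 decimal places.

-42.716

Mean z̄ = (8 + 3 + 11 − 1 + 8 + 2 + 18 − 9 + 11)/9 = 5.6667
Σ_{t=1}^{8}(z_t−z̄)(z_{t+1}−z̄) = -384.4444
γ_1 = -384.4444 / 9 = -42.716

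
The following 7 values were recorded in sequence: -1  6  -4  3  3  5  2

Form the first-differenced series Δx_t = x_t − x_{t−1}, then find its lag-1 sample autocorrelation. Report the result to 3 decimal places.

-0.696

First differences Δx: 7, -10, 7, 0, 2, -3
Mean of differences = 0.5000
Numerator Σ(Δx_t−Δx̄)(Δx_{t+1}−Δx̄) = -145.7500
Denominator Σ(Δx_t−Δx̄)² = 209.5000
r_1(Δx) = -145.7500 / 209.5000 = -0.696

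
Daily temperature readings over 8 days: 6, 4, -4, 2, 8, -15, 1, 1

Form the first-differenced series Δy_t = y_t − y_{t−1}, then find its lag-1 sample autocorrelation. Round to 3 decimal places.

First differences Δy: -2, -8, 6, 6, -23, 16, 0
Mean of differences = -0.7143
Numerator Σ(Δy_t−Δȳ)(Δy_{t+1}−Δȳ) = -504.6531
Denominator Σ(Δy_t−Δȳ)² = 921.4286
r_1(Δy) = -504.6531 / 921.4286 = -0.548

-0.548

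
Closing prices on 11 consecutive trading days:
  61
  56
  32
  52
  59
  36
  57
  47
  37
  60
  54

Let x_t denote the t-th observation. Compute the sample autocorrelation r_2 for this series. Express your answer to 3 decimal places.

-0.399

Mean x̄ = (61 + 56 + 32 + 52 + 59 + 36 + 57 + 47 + 37 + 60 + 54)/11 = 50.0909
Numerator Σ_{t=1}^{9}(x_t−x̄)(x_{t+2}−x̄) = -441.2893
Denominator Σ(x_t−x̄)² = 1104.9091
r_2 = -441.2893 / 1104.9091 = -0.399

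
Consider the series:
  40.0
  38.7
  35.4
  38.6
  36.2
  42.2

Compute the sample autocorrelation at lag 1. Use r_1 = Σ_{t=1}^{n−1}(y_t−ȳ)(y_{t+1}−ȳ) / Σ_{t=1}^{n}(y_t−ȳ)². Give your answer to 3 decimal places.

Mean ȳ = (40.0 + 38.7 + 35.4 + 38.6 + 36.2 + 42.2)/6 = 38.5167
Deviations from mean: 1.4833, 0.1833, -3.1167, 0.0833, -2.3167, 3.6833
Σ(y_t−ȳ)(y_{t+1}−ȳ) = (0.2719) + (-0.5714) + (-0.2597) + (-0.1931) + (-8.5331) = -9.2853
Denominator Σ(y_t−ȳ)² = 30.8883
r_1 = -9.2853 / 30.8883 = -0.301

-0.301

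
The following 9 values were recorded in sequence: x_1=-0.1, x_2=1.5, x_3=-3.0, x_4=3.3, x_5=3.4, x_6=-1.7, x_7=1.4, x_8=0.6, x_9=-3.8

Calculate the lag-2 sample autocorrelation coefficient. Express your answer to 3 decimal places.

-0.241

Mean x̄ = (-0.1 + 1.5 − 3.0 + 3.3 + 3.4 − 1.7 + 1.4 + 0.6 − 3.8)/9 = 0.1778
Numerator Σ_{t=1}^{7}(x_t−x̄)(x_{t+2}−x̄) = -12.8077
Denominator Σ(x_t−x̄)² = 53.0756
r_2 = -12.8077 / 53.0756 = -0.241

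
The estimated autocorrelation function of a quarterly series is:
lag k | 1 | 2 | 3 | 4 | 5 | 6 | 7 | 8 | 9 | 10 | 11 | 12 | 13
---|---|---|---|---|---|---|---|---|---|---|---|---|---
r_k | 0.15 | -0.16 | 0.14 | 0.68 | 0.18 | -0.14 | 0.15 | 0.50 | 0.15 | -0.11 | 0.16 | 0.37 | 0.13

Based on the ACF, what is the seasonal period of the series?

The largest autocorrelation is r_4 = 0.68, with weaker echoes at lags 8 (0.50) and 12 (0.37); the remaining lags stay at or below 0.18.
The dominant spike at lag 4 indicates a seasonal period of 4.

4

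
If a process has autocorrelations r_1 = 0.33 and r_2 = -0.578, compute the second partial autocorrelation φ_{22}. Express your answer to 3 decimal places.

φ_{22} = (r_2 − r_1²) / (1 − r_1²)
r_1² = (0.33)² = 0.1089
Numerator = -0.578 − 0.1089 = -0.6869; denominator = 1 − 0.1089 = 0.8911
φ_{22} = -0.6869 / 0.8911 = -0.771

-0.771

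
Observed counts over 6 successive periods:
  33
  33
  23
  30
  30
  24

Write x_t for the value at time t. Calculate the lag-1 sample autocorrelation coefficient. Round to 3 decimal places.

-0.190

Mean x̄ = (33 + 33 + 23 + 30 + 30 + 24)/6 = 28.8333
Deviations from mean: 4.1667, 4.1667, -5.8333, 1.1667, 1.1667, -4.8333
Σ(x_t−x̄)(x_{t+1}−x̄) = (17.3611) + (-24.3056) + (-6.8056) + (1.3611) + (-5.6389) = -18.0278
Denominator Σ(x_t−x̄)² = 94.8333
r_1 = -18.0278 / 94.8333 = -0.190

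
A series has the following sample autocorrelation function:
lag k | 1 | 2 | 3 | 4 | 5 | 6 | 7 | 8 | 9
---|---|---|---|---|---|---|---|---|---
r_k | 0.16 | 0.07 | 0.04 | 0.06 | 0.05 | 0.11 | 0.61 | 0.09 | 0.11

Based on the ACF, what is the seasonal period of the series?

7

The largest autocorrelation is r_7 = 0.61; the remaining lags stay at or below 0.16.
The dominant spike at lag 7 indicates a seasonal period of 7.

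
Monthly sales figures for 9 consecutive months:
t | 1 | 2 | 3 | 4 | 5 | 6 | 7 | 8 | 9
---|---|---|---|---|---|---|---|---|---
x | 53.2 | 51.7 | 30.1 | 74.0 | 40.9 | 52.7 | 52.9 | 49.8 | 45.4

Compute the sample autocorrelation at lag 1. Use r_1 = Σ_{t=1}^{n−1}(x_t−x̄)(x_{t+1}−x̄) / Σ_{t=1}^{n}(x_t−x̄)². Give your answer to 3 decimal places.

-0.671

Mean x̄ = (53.2 + 51.7 + 30.1 + 74.0 + 40.9 + 52.7 + 52.9 + 49.8 + 45.4)/9 = 50.0778
Numerator Σ_{t=1}^{8}(x_t−x̄)(x_{t+1}−x̄) = -740.9594
Denominator Σ(x_t−x̄)² = 1104.7956
r_1 = -740.9594 / 1104.7956 = -0.671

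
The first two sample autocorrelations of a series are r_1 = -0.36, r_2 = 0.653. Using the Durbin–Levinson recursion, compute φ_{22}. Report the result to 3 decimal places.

φ_{22} = (r_2 − r_1²) / (1 − r_1²)
r_1² = (-0.36)² = 0.1296
Numerator = 0.653 − 0.1296 = 0.5234; denominator = 1 − 0.1296 = 0.8704
φ_{22} = 0.5234 / 0.8704 = 0.601

0.601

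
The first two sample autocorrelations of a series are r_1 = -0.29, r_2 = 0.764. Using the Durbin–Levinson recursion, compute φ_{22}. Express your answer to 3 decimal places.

0.742

φ_{22} = (r_2 − r_1²) / (1 − r_1²)
r_1² = (-0.29)² = 0.0841
Numerator = 0.764 − 0.0841 = 0.6799; denominator = 1 − 0.0841 = 0.9159
φ_{22} = 0.6799 / 0.9159 = 0.742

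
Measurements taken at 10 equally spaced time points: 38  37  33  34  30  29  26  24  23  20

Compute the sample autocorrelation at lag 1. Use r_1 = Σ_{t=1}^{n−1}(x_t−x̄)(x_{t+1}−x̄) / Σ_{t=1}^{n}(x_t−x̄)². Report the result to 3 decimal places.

0.673

Mean x̄ = (38 + 37 + 33 + 34 + 30 + 29 + 26 + 24 + 23 + 20)/10 = 29.4000
Numerator Σ_{t=1}^{9}(x_t−x̄)(x_{t+1}−x̄) = 226.2400
Denominator Σ(x_t−x̄)² = 336.4000
r_1 = 226.2400 / 336.4000 = 0.673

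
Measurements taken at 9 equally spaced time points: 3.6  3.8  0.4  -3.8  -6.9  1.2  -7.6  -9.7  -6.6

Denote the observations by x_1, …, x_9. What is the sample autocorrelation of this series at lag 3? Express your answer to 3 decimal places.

-0.013

Mean x̄ = (3.6 + 3.8 + 0.4 − 3.8 − 6.9 + 1.2 − 7.6 − 9.7 − 6.6)/9 = -2.8444
Σ(x_t−x̄)(x_{t+3}−x̄) = (-6.1580) + (-26.9469) + (13.1220) + (4.5442) + (27.8031) + (-15.1891) = -2.8248
Denominator Σ(x_t−x̄)² = 213.6422
r_3 = -2.8248 / 213.6422 = -0.013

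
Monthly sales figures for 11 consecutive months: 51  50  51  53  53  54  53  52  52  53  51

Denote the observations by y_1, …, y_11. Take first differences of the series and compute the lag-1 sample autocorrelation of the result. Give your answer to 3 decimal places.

-0.071

First differences Δy: -1, 1, 2, 0, 1, -1, -1, 0, 1, -2
Mean of differences = 0.0000
Numerator Σ(Δy_t−Δȳ)(Δy_{t+1}−Δȳ) = -1.0000
Denominator Σ(Δy_t−Δȳ)² = 14.0000
r_1(Δy) = -1.0000 / 14.0000 = -0.071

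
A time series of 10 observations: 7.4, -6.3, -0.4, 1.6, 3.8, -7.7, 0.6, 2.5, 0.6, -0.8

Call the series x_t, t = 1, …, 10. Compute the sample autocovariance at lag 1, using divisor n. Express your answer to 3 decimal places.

Mean x̄ = (7.4 − 6.3 − 0.4 + 1.6 + 3.8 − 7.7 + 0.6 + 2.5 + 0.6 − 0.8)/10 = 0.1300
Σ_{t=1}^{9}(x_t−x̄)(x_{t+1}−x̄) = -69.3479
γ_1 = -69.3479 / 10 = -6.935

-6.935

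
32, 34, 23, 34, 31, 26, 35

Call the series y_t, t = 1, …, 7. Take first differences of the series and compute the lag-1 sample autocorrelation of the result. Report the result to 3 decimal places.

-0.563

First differences Δy: 2, -11, 11, -3, -5, 9
Mean of differences = 0.5000
Numerator Σ(Δy_t−Δȳ)(Δy_{t+1}−Δȳ) = -202.2500
Denominator Σ(Δy_t−Δȳ)² = 359.5000
r_1(Δy) = -202.2500 / 359.5000 = -0.563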